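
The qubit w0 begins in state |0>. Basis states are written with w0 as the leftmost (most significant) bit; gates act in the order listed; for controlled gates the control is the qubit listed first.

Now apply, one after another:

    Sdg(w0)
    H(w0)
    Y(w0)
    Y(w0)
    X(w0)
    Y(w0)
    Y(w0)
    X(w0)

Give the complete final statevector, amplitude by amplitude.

After the circuit, the state carries amplitude sqrt(2)/2 on |0>, sqrt(2)/2 on |1>.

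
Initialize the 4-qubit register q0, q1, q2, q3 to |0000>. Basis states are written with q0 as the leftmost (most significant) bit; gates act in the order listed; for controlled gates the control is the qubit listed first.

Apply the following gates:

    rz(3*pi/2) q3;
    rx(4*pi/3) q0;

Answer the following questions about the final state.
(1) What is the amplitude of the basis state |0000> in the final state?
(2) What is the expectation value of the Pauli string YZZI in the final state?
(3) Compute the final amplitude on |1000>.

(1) The amplitude on |0000> is exp(I*pi/4)/2.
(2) The observable YZZI averages to sqrt(3)/2.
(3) The final state's coefficient on |1000> equals sqrt(3)*exp(3*I*pi/4)/2.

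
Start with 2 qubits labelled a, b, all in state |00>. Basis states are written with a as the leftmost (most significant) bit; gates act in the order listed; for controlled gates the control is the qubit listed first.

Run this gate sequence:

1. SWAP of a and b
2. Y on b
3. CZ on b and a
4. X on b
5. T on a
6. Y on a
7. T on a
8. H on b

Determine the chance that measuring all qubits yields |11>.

The probability of measuring |11> is 1/2.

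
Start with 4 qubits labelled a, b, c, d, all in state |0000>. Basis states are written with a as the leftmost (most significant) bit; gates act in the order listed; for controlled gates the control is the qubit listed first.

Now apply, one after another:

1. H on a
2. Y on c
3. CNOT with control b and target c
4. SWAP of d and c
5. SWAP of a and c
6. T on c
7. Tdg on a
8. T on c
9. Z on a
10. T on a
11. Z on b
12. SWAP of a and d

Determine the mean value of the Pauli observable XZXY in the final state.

The observable XZXY averages to 0.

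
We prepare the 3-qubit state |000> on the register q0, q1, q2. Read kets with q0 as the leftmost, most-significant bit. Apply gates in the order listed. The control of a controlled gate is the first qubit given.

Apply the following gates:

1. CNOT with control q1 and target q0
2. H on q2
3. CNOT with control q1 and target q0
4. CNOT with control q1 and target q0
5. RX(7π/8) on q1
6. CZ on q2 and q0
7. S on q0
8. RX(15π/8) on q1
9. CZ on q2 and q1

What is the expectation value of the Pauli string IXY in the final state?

The expectation value of IXY is sqrt(2)/2. Key observation: gates 3-4 undo each other exactly, leaving only the rest of the circuit to track.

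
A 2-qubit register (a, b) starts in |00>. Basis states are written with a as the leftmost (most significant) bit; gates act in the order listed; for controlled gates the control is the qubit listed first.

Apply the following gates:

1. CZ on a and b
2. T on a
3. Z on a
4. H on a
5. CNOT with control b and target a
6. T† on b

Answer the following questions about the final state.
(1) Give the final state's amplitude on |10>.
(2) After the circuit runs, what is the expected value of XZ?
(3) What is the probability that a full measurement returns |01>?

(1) The amplitude on |10> is sqrt(2)/2.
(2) The observable XZ averages to 1.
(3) A full measurement returns |01> with probability 0.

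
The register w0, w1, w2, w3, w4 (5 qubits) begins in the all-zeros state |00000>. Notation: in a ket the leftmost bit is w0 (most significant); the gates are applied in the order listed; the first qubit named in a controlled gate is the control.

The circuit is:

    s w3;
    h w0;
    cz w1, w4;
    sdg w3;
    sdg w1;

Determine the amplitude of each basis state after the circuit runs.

The resulting statevector has amplitude sqrt(2)/2 on |00000>, sqrt(2)/2 on |10000>, and 0 on every other basis state.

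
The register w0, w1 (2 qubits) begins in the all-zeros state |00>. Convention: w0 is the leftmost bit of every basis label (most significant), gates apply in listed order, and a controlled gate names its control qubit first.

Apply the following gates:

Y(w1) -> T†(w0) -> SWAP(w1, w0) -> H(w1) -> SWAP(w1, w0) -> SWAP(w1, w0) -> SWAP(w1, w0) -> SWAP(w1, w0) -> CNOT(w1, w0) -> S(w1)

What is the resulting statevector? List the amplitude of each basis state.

After the circuit, the state carries amplitude 0 on |00>, -sqrt(2)/2 on |01>, sqrt(2)*I/2 on |10>, 0 on |11>. Key observation: gates 5-8 undo each other exactly, leaving only the rest of the circuit to track.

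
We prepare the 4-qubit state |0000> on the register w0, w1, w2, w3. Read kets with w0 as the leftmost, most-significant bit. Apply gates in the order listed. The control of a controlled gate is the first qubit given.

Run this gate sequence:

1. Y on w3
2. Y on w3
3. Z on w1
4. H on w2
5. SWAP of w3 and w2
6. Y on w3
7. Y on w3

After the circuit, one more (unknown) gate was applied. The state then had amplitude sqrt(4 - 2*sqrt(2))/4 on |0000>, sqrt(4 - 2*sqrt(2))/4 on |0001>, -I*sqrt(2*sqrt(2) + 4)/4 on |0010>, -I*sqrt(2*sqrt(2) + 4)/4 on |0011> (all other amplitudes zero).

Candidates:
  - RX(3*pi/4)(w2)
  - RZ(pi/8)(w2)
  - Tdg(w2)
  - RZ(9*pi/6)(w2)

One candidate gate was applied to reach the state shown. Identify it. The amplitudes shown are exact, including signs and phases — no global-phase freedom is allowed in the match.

The unique candidate consistent with the amplitudes is RX(3*pi/4)(w2).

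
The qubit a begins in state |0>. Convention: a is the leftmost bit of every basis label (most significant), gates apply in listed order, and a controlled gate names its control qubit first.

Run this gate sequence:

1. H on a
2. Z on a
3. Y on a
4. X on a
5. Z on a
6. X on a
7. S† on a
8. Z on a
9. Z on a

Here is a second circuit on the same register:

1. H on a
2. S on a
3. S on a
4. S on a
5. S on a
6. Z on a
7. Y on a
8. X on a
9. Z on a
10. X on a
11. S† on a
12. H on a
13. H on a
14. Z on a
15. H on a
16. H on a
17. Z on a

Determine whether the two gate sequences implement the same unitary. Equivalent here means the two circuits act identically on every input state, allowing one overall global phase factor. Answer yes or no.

Yes, they are equivalent — the unitaries differ by at most a global phase.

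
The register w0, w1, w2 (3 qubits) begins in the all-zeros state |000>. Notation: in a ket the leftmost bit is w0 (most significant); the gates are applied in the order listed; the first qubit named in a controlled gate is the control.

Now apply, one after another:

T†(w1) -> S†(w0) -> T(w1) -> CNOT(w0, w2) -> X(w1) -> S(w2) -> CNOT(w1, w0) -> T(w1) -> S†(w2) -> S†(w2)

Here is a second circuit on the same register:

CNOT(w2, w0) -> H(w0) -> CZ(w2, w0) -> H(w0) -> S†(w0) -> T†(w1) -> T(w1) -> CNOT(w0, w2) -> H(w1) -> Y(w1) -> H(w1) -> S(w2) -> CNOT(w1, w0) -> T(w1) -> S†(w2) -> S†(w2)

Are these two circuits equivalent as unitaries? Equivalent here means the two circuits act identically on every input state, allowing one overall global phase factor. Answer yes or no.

No — the two circuits implement different unitaries, even allowing a global phase.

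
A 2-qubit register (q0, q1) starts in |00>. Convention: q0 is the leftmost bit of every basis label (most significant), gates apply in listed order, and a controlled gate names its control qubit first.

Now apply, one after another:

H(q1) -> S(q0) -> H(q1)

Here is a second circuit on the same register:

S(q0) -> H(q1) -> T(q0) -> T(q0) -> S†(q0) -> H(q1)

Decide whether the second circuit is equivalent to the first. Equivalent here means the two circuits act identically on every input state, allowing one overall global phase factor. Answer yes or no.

Yes, they are equivalent — the unitaries differ by at most a global phase.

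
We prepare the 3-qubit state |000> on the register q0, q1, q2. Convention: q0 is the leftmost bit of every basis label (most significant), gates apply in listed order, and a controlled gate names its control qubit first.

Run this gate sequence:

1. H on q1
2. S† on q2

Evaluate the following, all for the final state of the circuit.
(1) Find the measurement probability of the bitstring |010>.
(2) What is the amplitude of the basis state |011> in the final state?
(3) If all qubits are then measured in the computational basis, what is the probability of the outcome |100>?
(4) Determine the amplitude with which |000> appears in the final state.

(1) Outcome |010> occurs with probability 1/2.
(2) The amplitude on |011> is 0.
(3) The probability of measuring |100> is 0.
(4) The final state's coefficient on |000> equals sqrt(2)/2.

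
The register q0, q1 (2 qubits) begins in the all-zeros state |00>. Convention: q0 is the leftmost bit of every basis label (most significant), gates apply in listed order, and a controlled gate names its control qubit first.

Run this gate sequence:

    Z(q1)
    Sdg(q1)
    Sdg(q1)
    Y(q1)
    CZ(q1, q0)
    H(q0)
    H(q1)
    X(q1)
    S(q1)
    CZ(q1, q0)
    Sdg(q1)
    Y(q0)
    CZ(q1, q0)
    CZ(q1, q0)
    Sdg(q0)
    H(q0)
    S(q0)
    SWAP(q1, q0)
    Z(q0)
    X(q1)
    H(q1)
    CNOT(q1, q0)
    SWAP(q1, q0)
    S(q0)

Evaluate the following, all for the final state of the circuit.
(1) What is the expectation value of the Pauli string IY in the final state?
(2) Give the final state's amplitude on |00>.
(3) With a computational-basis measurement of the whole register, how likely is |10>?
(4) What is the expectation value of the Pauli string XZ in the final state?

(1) The observable IY averages to 0.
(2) The amplitude on |00> is -1/2 - I/2.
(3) The probability of measuring |10> is 1/2.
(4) In the final state, XZ has expectation 1.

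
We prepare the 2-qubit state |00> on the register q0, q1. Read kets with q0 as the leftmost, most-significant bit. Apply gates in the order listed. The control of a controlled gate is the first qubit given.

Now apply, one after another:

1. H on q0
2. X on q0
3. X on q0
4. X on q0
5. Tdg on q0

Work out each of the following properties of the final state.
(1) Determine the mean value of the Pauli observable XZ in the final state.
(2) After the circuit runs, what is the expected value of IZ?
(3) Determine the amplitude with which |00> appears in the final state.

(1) The observable XZ averages to sqrt(2)/2. Key observation: steps 3-4 multiply out to the identity, so the circuit reduces to the remaining gates.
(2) The expectation value of IZ is 1.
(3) The final state's coefficient on |00> equals sqrt(2)/2.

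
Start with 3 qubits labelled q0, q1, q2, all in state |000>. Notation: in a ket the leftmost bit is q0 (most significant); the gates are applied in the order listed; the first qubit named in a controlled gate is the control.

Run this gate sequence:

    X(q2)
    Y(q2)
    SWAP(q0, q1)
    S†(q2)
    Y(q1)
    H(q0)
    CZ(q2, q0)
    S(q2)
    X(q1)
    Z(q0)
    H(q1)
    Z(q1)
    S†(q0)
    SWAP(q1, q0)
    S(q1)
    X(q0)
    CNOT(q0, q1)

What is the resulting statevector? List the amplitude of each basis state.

After the circuit, the state carries amplitude -1/2 on |000>, 0 on |001>, 1/2 on |010>, 0 on |011>, -1/2 on |100>, 0 on |101>, 1/2 on |110>, 0 on |111>.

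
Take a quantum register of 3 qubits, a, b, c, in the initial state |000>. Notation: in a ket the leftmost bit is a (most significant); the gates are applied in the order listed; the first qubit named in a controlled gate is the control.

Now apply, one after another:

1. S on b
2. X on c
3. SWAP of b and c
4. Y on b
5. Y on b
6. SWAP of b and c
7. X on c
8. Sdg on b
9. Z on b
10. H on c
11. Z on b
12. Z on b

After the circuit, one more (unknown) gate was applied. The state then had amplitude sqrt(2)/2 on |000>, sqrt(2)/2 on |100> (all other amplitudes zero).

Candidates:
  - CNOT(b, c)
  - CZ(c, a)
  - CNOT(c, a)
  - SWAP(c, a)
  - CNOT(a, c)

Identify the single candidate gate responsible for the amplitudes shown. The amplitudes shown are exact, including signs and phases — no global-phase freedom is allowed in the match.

It was SWAP(c, a) that produced the state shown. Key observation: gates 1-8 undo each other exactly, leaving only the rest of the circuit to track.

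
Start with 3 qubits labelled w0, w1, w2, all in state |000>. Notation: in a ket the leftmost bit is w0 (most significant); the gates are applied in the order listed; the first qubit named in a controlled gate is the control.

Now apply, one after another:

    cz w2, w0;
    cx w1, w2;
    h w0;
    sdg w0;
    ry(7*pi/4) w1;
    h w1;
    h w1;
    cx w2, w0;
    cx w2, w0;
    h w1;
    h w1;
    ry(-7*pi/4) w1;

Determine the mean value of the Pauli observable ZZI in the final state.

In the final state, ZZI has expectation 0. Key observation: gates 5-12 undo each other exactly, leaving only the rest of the circuit to track.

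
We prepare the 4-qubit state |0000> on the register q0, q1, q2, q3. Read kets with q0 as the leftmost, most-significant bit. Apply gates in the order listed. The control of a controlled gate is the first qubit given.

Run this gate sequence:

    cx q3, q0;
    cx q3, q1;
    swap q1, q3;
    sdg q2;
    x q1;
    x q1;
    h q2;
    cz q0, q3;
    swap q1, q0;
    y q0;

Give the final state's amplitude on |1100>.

The final state's coefficient on |1100> equals 0. Key observation: steps 5-6 multiply out to the identity, so the circuit reduces to the remaining gates.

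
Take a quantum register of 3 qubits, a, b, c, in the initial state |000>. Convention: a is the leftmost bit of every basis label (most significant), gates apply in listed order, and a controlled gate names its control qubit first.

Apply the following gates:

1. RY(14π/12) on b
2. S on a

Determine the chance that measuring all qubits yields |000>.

A full measurement returns |000> with probability 1/2 - sqrt(3)/4.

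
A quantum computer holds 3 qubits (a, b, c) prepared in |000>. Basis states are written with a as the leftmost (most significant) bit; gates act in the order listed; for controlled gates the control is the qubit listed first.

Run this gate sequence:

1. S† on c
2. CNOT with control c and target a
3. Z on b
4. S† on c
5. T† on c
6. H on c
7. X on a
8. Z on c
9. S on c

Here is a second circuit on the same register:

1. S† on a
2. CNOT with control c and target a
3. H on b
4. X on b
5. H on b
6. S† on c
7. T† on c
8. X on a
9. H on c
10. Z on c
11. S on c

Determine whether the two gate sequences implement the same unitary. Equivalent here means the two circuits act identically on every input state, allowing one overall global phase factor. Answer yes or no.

No: there is an input state on which the two circuits produce genuinely different outputs (not merely differing by a phase).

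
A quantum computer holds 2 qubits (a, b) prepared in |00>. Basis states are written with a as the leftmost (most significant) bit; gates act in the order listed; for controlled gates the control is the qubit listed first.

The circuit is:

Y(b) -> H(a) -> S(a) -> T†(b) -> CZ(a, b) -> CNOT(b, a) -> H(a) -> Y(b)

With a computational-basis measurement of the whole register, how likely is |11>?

The probability of measuring |11> is 0.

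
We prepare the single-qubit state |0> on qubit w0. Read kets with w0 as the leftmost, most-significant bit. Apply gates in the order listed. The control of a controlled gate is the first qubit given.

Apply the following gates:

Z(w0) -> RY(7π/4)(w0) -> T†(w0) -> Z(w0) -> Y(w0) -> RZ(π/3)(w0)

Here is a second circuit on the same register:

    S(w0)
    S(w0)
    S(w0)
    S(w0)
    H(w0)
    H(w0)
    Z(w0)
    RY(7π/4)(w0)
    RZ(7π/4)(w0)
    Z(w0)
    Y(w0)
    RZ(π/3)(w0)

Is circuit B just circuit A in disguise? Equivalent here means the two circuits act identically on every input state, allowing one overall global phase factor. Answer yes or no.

Yes, they are equivalent — the unitaries differ by at most a global phase.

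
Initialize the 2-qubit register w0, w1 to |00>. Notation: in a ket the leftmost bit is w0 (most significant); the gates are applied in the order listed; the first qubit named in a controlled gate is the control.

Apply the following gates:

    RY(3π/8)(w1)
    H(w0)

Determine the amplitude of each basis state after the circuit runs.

The final amplitudes are sqrt(2)*cos(3*pi/16)/2 on |00>, sqrt(2)*sin(3*pi/16)/2 on |01>, sqrt(2)*cos(3*pi/16)/2 on |10>, sqrt(2)*sin(3*pi/16)/2 on |11>.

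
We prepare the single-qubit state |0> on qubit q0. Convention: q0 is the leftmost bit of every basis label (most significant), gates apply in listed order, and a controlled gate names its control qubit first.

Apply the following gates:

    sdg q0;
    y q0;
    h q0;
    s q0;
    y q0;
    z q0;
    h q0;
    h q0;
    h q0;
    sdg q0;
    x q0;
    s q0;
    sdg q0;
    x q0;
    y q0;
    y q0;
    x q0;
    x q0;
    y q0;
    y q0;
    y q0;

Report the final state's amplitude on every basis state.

The resulting statevector has amplitude 1/2 + I/2 on |0>, 1/2 + I/2 on |1>.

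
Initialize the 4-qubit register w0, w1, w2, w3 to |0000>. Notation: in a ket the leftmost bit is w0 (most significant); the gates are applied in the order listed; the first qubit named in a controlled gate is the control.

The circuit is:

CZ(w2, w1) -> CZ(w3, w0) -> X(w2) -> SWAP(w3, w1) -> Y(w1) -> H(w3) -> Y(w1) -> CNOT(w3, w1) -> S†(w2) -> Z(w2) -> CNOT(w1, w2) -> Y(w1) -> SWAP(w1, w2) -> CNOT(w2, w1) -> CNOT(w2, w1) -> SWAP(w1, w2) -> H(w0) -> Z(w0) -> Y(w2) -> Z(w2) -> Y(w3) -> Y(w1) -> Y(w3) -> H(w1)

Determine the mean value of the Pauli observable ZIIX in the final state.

In the final state, ZIIX has expectation 0.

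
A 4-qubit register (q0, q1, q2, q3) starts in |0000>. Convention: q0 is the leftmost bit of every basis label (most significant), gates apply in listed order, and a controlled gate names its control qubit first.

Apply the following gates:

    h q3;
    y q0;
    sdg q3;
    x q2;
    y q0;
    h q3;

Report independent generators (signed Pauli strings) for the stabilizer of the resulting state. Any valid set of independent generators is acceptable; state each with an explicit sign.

The stabilizer group can be generated by +IIIY, +ZIII, +IZII, -IIZI, among other valid generating sets.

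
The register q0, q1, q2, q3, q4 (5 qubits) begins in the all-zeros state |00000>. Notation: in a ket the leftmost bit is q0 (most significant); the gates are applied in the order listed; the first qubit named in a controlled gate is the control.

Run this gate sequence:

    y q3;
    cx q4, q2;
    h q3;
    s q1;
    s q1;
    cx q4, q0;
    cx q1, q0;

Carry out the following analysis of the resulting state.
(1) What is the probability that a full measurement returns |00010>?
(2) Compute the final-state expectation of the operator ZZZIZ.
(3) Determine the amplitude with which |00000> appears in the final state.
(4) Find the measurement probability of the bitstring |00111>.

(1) Outcome |00010> occurs with probability 1/2.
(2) The observable ZZZIZ averages to 1.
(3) The amplitude on |00000> is sqrt(2)*I/2.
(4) A full measurement returns |00111> with probability 0.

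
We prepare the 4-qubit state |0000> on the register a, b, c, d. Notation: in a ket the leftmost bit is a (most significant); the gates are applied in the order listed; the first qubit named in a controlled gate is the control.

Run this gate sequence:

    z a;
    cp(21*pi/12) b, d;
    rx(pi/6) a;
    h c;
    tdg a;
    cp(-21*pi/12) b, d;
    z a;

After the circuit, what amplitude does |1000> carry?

|1000> carries amplitude (-1 + sqrt(3))*exp(I*pi/4)/4 in the final state.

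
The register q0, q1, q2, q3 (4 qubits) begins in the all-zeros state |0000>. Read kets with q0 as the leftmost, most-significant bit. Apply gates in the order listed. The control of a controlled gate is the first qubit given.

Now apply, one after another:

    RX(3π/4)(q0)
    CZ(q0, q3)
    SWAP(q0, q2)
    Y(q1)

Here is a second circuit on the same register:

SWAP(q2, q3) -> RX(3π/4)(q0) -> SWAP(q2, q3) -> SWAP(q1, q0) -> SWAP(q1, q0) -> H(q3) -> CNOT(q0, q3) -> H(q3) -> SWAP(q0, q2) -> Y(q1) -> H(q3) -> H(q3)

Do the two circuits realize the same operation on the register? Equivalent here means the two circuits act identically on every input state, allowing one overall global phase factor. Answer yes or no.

Yes — the two circuits implement the same unitary up to a global phase.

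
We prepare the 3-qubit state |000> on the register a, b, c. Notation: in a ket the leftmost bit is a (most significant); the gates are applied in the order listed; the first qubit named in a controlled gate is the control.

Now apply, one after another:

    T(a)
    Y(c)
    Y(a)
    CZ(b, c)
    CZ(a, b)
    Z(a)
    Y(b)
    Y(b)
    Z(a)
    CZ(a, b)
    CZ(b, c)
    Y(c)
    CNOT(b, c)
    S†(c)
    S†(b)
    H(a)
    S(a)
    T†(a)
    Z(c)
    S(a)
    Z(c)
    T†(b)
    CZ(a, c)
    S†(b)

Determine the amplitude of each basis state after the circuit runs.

After the circuit, the state carries amplitude sqrt(2)*I/2 on |000>, sqrt(2)*exp(I*pi/4)/2 on |100>, and 0 on every other basis state. Key observation: gates 4-11 undo each other exactly, leaving only the rest of the circuit to track.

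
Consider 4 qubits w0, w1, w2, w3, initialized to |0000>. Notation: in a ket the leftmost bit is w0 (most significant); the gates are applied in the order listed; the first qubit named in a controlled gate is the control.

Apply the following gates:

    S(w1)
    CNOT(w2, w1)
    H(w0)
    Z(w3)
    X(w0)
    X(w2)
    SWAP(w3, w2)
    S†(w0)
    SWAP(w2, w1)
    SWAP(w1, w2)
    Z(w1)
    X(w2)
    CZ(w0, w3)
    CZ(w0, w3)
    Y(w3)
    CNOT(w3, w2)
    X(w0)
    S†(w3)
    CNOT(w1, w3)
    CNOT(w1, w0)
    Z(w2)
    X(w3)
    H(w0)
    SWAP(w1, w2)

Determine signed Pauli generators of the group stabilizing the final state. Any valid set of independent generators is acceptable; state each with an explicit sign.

The stabilizer group can be generated by -YIII, -IZII, +IIZI, -IIIZ, among other valid generating sets.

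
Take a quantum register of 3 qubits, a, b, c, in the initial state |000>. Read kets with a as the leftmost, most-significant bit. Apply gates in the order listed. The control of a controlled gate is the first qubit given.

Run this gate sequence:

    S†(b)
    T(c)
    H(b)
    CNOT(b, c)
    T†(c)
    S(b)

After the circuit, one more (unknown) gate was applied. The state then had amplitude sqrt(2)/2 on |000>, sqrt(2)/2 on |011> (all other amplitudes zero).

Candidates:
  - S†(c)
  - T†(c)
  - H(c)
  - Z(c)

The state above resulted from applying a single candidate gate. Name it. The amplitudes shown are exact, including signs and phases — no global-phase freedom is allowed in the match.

It was T†(c) that produced the state shown.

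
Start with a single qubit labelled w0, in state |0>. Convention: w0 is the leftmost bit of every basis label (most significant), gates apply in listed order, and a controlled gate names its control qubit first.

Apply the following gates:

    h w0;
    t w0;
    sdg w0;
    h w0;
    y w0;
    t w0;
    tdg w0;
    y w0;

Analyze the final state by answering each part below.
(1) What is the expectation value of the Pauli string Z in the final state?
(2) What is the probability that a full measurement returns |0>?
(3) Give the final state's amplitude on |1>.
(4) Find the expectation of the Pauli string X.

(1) In the final state, Z has expectation sqrt(2)/2. Key observation: steps 5-8 multiply out to the identity, so the circuit reduces to the remaining gates.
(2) The probability of measuring |0> is sqrt(2)/4 + 1/2.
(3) |1> carries amplitude 1/2 + exp(3*I*pi/4)/2 in the final state.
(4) In the final state, X has expectation 0.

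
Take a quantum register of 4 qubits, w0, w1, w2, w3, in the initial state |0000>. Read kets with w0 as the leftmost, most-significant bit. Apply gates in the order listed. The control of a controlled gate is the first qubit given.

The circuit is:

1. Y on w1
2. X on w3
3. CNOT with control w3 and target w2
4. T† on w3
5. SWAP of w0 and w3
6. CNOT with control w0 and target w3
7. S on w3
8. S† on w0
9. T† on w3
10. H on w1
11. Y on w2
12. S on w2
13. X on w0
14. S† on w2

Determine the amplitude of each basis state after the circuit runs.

The final amplitudes are -sqrt(2)*I/2 on |0001>, sqrt(2)*I/2 on |0101>, and 0 on every other basis state.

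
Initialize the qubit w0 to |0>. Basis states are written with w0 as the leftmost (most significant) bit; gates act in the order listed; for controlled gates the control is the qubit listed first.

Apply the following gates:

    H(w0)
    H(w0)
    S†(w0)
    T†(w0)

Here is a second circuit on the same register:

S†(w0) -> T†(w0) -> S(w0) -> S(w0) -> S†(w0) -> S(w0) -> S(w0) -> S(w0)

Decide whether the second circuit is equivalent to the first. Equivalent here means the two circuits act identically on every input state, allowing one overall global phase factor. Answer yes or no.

Yes — the two circuits implement the same unitary up to a global phase.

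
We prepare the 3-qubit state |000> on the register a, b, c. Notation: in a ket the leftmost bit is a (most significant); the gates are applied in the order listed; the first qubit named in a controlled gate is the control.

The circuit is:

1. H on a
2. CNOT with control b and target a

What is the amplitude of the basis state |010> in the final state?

The amplitude on |010> is 0.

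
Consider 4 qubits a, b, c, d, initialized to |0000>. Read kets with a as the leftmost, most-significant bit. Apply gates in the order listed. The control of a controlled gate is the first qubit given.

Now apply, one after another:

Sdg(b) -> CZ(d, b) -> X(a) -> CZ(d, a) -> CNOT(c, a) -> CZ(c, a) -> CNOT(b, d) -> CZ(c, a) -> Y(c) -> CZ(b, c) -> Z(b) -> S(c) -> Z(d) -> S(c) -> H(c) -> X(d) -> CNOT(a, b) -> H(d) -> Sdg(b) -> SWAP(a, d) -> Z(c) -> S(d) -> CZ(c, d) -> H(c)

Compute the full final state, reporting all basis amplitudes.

After the circuit, the state carries amplitude -sqrt(2)*I/2 on |0111>, sqrt(2)*I/2 on |1111>, and 0 on every other basis state.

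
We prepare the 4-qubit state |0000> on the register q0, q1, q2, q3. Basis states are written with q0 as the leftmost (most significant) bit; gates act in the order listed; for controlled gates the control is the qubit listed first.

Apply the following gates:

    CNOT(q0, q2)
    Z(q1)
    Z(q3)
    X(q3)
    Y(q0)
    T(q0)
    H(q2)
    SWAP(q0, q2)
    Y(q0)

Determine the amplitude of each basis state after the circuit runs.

The resulting statevector has amplitude sqrt(2)*exp(I*pi/4)/2 on |0011>, -sqrt(2)*exp(I*pi/4)/2 on |1011>, and 0 on every other basis state.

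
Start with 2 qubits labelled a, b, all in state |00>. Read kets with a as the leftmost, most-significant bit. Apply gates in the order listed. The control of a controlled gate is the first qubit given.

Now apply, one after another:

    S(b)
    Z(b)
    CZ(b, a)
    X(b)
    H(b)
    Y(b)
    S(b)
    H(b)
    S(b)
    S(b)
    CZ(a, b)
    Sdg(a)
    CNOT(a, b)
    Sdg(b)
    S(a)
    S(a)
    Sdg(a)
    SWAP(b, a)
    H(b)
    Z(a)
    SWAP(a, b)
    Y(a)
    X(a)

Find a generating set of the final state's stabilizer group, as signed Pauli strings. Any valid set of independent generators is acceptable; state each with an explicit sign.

The final state is stabilized by the group generated by -XI, -IX; other independent generating sets are equally valid.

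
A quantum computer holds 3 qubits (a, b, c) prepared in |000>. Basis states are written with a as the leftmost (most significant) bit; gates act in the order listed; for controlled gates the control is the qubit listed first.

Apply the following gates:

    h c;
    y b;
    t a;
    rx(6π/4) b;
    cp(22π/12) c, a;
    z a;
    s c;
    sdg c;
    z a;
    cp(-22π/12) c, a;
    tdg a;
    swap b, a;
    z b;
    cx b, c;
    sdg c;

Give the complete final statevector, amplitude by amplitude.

After the circuit, the state carries amplitude 1/2 on |000>, -I/2 on |001>, 0 on |010>, 0 on |011>, -I/2 on |100>, -1/2 on |101>, 0 on |110>, 0 on |111>. Key observation: the block from step 5 through step 10 cancels to the identity and can be dropped.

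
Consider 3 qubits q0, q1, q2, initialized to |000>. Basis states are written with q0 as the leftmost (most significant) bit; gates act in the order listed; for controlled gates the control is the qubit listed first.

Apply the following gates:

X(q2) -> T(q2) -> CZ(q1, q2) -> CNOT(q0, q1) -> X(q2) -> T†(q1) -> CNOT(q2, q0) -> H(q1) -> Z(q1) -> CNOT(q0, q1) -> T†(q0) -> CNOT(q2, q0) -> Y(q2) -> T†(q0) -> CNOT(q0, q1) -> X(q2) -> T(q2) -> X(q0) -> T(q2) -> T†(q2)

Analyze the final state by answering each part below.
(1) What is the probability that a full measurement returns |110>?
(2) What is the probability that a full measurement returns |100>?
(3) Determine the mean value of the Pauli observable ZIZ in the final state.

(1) A full measurement returns |110> with probability 1/2.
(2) The probability of measuring |100> is 1/2.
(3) In the final state, ZIZ has expectation -1.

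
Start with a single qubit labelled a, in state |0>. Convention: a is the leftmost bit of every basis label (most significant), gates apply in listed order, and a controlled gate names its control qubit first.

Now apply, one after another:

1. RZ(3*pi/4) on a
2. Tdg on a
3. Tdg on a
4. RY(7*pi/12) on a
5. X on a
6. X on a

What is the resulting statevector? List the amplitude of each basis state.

The final amplitudes are (-sqrt(3*sqrt(2) + 6)/4 + sqrt(2 - sqrt(2))/4)*exp(5*I*pi/8) on |0>, (-sqrt(sqrt(2) + 2)/4 - sqrt(6 - 3*sqrt(2))/4)*exp(5*I*pi/8) on |1>.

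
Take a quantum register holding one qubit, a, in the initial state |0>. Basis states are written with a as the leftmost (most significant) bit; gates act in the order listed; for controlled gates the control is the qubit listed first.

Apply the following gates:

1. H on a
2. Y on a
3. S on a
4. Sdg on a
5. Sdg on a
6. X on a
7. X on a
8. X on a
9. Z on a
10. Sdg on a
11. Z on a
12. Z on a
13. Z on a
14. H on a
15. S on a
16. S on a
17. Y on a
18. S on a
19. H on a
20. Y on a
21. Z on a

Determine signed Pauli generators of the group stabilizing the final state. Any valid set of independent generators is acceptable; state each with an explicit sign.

The stabilizer group can be generated by +X, among other valid generating sets.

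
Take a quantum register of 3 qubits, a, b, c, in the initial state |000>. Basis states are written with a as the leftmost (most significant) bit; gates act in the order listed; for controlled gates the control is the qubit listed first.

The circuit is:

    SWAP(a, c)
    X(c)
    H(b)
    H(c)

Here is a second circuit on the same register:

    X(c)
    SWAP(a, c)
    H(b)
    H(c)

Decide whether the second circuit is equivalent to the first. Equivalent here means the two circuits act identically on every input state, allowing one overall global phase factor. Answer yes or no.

No, they are not equivalent — no single phase factor reconciles the two unitaries.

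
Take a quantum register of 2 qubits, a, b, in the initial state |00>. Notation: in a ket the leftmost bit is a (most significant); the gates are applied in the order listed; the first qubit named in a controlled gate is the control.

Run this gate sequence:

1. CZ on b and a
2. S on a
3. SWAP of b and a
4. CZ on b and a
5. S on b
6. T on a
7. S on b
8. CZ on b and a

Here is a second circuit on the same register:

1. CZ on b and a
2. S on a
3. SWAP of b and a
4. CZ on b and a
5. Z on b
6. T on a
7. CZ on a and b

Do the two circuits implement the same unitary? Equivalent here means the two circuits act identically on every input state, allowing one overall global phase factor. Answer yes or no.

Yes, they are equivalent — the unitaries differ by at most a global phase.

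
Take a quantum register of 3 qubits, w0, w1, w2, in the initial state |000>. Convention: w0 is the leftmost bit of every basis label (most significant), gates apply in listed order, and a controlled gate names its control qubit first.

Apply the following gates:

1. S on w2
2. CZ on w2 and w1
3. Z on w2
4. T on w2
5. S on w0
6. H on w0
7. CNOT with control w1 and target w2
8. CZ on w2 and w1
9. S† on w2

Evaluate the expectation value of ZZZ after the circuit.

In the final state, ZZZ has expectation 0.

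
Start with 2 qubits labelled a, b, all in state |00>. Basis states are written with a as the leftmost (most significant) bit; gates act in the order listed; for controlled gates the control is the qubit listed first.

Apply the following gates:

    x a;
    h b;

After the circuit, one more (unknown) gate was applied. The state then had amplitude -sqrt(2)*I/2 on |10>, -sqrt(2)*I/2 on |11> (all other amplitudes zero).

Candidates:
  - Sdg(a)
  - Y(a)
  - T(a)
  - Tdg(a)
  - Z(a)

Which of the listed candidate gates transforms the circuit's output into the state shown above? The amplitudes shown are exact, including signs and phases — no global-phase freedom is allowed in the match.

The unique candidate consistent with the amplitudes is Sdg(a).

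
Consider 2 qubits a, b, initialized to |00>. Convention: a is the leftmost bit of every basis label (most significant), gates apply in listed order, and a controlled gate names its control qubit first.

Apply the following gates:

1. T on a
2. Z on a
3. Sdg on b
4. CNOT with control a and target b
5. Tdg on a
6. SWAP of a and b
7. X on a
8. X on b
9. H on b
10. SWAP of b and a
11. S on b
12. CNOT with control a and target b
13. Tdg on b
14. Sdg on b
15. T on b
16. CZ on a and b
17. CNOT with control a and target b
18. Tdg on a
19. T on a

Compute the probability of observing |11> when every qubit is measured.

The probability of measuring |11> is 1/2.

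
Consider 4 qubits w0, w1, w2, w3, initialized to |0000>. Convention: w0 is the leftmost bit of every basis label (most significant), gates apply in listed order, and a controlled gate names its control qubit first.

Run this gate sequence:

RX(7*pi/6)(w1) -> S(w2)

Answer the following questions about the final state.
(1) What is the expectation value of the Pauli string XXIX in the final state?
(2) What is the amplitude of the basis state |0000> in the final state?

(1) The observable XXIX averages to 0.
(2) The final state's coefficient on |0000> equals -sqrt(6)/4 + sqrt(2)/4.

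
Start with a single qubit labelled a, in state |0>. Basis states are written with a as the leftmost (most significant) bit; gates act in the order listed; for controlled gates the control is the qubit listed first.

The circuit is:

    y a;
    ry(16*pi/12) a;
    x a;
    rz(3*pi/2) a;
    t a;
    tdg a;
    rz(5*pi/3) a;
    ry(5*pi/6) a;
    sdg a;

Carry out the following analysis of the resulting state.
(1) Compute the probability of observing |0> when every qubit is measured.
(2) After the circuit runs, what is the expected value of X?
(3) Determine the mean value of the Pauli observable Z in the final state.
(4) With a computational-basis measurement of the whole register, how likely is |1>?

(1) The probability of measuring |0> is sqrt(3)/8 + 11/16.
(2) The observable X averages to -sqrt(3)/4.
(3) The expectation value of Z is 3/8 + sqrt(3)/4.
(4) Outcome |1> occurs with probability 5/16 - sqrt(3)/8.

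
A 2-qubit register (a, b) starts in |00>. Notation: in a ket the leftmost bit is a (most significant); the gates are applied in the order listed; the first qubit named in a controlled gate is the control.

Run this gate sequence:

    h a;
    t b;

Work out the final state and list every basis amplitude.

The resulting statevector has amplitude sqrt(2)/2 on |00>, 0 on |01>, sqrt(2)/2 on |10>, 0 on |11>.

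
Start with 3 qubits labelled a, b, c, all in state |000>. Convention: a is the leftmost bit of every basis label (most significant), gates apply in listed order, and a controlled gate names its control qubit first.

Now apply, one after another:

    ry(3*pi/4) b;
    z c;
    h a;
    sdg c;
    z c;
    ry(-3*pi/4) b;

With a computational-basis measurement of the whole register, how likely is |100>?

The probability of measuring |100> is 1/2.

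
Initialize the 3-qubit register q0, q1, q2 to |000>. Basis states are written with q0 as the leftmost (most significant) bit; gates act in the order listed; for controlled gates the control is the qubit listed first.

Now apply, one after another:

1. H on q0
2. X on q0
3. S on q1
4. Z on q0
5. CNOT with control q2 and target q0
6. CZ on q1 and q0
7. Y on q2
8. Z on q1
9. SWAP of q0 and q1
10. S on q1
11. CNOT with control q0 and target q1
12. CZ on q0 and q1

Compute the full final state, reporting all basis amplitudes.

The resulting statevector has amplitude sqrt(2)*I/2 on |001>, sqrt(2)/2 on |011>, and 0 on every other basis state.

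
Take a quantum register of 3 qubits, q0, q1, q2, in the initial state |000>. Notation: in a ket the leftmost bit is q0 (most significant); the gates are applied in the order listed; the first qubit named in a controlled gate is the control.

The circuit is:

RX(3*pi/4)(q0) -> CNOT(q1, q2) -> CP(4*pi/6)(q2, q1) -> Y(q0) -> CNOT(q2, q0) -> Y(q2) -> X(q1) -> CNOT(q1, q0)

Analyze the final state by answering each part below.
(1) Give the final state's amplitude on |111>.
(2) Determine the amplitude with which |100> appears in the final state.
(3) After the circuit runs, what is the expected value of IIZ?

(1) The amplitude on |111> is -I*sqrt(sqrt(2) + 2)/2.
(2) The amplitude on |100> is 0.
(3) The expectation value of IIZ is -1.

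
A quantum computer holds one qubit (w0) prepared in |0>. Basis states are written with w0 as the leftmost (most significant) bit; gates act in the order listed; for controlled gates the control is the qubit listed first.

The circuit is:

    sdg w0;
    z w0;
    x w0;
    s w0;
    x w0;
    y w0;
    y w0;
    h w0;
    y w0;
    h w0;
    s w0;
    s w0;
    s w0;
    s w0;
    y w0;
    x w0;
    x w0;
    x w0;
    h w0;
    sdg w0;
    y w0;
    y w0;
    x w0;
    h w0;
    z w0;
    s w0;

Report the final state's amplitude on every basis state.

After the circuit, the state carries amplitude 1/2 - I/2 on |0>, 1/2 - I/2 on |1>.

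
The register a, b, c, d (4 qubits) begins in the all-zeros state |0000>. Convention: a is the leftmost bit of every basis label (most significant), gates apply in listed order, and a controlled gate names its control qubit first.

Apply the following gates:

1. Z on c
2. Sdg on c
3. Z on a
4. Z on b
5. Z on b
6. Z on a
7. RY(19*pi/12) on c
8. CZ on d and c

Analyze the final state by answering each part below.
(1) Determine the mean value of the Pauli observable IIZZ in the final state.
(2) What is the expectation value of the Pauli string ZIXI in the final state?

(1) The observable IIZZ averages to -sqrt(2)/4 + sqrt(6)/4. Key observation: steps 3-6 multiply out to the identity, so the circuit reduces to the remaining gates.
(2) The observable ZIXI averages to -sqrt(6)/4 - sqrt(2)/4.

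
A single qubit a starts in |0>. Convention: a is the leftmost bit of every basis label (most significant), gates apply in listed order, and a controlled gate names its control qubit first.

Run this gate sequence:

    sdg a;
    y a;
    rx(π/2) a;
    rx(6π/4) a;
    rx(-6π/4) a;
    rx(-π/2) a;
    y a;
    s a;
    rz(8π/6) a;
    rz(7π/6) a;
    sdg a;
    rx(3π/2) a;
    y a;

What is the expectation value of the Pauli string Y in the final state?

In the final state, Y has expectation 1. Key observation: gates 1-8 undo each other exactly, leaving only the rest of the circuit to track.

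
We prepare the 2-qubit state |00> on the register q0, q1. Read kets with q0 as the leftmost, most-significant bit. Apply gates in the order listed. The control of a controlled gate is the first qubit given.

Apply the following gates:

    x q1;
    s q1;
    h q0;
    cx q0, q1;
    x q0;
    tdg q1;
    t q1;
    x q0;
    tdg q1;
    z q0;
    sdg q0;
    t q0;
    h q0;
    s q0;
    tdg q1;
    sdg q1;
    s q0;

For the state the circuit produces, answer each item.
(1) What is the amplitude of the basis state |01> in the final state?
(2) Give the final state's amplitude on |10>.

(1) The final state's coefficient on |01> equals -I/2.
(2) The amplitude on |10> is -exp(I*pi/4)/2.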